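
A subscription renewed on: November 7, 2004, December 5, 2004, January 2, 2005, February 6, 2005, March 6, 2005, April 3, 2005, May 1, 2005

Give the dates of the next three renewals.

Gaps: 28, 28, 35, 28, 28, 28 days — a mix of 28 and 35. Every date is a Sunday.
Each is the 1st Sunday of its month.
June 2005 — 1st Sunday is June 5, 2005.
1st Sunday of July 2005: July 3, 2005.
1st Sunday of August 2005: August 7, 2005.

June 5, 2005; July 3, 2005; August 7, 2005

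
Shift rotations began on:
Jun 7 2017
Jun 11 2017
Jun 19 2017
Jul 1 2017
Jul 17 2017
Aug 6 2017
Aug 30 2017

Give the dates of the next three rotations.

Sep 27 2017, Oct 29 2017, Dec 4 2017

Intervals are 4, 8, 12, 16, 20, 24 days — an arithmetic progression with common difference 4.
Next gap: 28 days. Aug 30 2017 + 28 days = Sep 27 2017.
Next gap: 32 days. Sep 27 2017 + 32 days = Oct 29 2017.
Next gap: 36 days. Oct 29 2017 + 36 days = Dec 4 2017.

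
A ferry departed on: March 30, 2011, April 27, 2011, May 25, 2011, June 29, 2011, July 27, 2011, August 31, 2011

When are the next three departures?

September 28, 2011; October 26, 2011; November 30, 2011

All Wednesdays; the gaps (28, 28, 35, 28, 35) vary with month length.
This is the last Wednesday of each month.
Last Wednesday of September 2011: September 28, 2011.
Last Wednesday of October 2011: October 26, 2011.
November 2011 ends with Wednesday November 30, 2011.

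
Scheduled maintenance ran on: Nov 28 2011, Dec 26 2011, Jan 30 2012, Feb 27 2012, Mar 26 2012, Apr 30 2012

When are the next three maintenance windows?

May 28 2012, Jun 25 2012, Jul 30 2012

These are Mondays with 28, 35, 28, 28, 35-day gaps.
Each is the final Monday of its month — Jan 30 2012 is past the 28th, so '4th Monday' doesn't fit.
Last Monday of May 2012: May 28 2012.
Last Monday of June 2012: Jun 25 2012.
Last Monday of July 2012: Jul 30 2012.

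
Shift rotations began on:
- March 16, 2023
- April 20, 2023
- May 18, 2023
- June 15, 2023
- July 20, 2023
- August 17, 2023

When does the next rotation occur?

September 21, 2023

These are Thursdays at 28- or 35-day spacing (35, 28, 28, 35, 28).
The pattern: 3rd Thursday of the month.
September 2023 — 3rd Thursday is September 21, 2023.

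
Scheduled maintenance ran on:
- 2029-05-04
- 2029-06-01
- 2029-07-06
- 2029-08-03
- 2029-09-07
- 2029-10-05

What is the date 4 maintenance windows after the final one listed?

2030-02-01

Gaps: 28, 35, 28, 35, 28 days — a mix of 28 and 35. Every date is a Friday.
Each is the 1st Friday of its month.
November 2029 — 1st Friday is 2029-11-02.
December 2029 — 1st Friday is 2029-12-07.
January 2030 — 1st Friday is 2030-01-04.
February 2030 — 1st Friday is 2030-02-01.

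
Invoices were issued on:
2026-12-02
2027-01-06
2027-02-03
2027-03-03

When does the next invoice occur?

Gaps: 35, 28, 28 days — a mix of 28 and 35. Every date is a Wednesday.
Each is the 1st Wednesday of its month.
April 2027 — 1st Wednesday is 2027-04-07.

2027-04-07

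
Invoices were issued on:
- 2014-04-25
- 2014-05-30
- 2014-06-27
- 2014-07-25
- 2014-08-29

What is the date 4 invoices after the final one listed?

2014-12-26

All Fridays; the gaps (35, 28, 28, 35) vary with month length.
This is the last Friday of each month.
September 2014 ends with Friday 2014-09-26.
Last Friday of October 2014: 2014-10-31.
November 2014 ends with Friday 2014-11-28.
December 2014 ends with Friday 2014-12-26.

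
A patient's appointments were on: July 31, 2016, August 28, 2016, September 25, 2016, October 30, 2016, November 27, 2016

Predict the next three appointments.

Every date is a Sunday; gaps 28, 28, 35, 28 days.
Each is the last Sunday of its month (at least one falls on the 29th or later, ruling out '4th Sunday').
December 2016 ends with Sunday December 25, 2016.
Last Sunday of January 2017: January 29, 2017.
February 2017 ends with Sunday February 26, 2017.

December 25, 2016; January 29, 2017; February 26, 2017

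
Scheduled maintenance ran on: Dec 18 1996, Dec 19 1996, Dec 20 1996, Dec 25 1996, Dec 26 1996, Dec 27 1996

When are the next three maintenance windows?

Every event lands on a Wednesday or Thursday or Friday (gaps cycle 1, 1, 5, 1, 1).
So the schedule is: every Wednesday, Thursday and Friday.
Next Wednesday: Jan 1 1997.
Next Thursday: Jan 2 1997.
Next Friday: Jan 3 1997.

Jan 1 1997, Jan 2 1997, Jan 3 1997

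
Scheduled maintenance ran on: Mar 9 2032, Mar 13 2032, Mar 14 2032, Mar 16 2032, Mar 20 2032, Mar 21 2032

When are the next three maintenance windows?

Mar 23 2032, Mar 27 2032, Mar 28 2032

Gaps: 4, 1, 2, 4, 1 days — not constant, but cyclic with period 3.
The events fall on every Tuesday, Saturday and Sunday.
The following Tuesday is Mar 23 2032.
The following Saturday is Mar 27 2032.
The following Sunday is Mar 28 2032.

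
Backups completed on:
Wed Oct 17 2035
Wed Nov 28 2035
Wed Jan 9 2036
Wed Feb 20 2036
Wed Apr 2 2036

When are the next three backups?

Every event comes 42 days after the last (42, 42, 42, 42).
Wed Apr 2 2036 + 42 days = Wed May 14 2036.
Wed May 14 2036 + 42 days = Wed Jun 25 2036.
Wed Jun 25 2036 + 42 days = Wed Aug 6 2036.

Wed May 14 2036, Wed Jun 25 2036, Wed Aug 6 2036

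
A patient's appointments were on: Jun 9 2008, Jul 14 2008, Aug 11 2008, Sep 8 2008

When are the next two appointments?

Oct 13 2008, Nov 10 2008

All dates are Mondays, 35, 28, 28 days apart.
Specifically, the 2nd Monday of each month.
2nd Monday of October 2008: Oct 13 2008.
November 2008 — 2nd Monday is Nov 10 2008.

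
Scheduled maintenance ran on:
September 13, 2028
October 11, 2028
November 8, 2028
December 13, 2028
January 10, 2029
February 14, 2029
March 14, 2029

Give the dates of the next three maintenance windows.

These are Wednesdays at 28- or 35-day spacing (28, 28, 35, 28, 35, 28).
The pattern: 2nd Wednesday of the month.
2nd Wednesday of April 2029: April 11, 2029.
2nd Wednesday of May 2029: May 9, 2029.
2nd Wednesday of June 2029: June 13, 2029.

April 11, 2029; May 9, 2029; June 13, 2029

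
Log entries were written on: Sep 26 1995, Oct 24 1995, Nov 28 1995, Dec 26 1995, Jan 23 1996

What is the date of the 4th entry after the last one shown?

These are Tuesdays at 28- or 35-day spacing (28, 35, 28, 28).
The pattern: 4th Tuesday of the month.
February 1996 — 4th Tuesday is Feb 27 1996.
March 1996 — 4th Tuesday is Mar 26 1996.
April 1996 — 4th Tuesday is Apr 23 1996.
4th Tuesday of May 1996: May 28 1996.

May 28 1996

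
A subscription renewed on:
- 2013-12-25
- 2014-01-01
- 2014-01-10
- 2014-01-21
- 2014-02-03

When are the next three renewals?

2014-02-18, 2014-03-07, 2014-03-26

Intervals are 7, 9, 11, 13 days — an arithmetic progression with common difference 2.
Next gap: 15 days. 2014-02-03 + 15 days = 2014-02-18.
Next gap: 17 days. 2014-02-18 + 17 days = 2014-03-07.
Next gap: 19 days. 2014-03-07 + 19 days = 2014-03-26.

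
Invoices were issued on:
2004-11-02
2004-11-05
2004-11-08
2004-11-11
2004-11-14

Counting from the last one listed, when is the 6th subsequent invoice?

Every event comes 3 days after the last (3, 3, 3, 3).
2004-11-14 + 3 days = 2004-11-17.
2004-11-17 + 3 days = 2004-11-20.
2004-11-20 + 3 days = 2004-11-23.
2004-11-23 + 3 days = 2004-11-26.
2004-11-26 + 3 days = 2004-11-29.
2004-11-29 + 3 days = 2004-12-02.

2004-12-02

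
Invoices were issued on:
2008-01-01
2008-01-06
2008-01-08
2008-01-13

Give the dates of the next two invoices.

2008-01-15, 2008-01-20

Every event lands on a Tuesday or Sunday (gaps cycle 5, 2, 5).
So the schedule is: every Tuesday and Sunday.
The following Tuesday is 2008-01-15.
The following Sunday is 2008-01-20.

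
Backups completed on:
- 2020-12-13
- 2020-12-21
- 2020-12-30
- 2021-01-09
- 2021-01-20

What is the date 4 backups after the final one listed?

The spacing grows by 1 each time: 8, 9, 10, 11 days.
Next gap: 12 days. 2021-01-20 + 12 days = 2021-02-01.
Next gap: 13 days. 2021-02-01 + 13 days = 2021-02-14.
Next gap: 14 days. 2021-02-14 + 14 days = 2021-02-28.
Next gap: 15 days. 2021-02-28 + 15 days = 2021-03-15.

2021-03-15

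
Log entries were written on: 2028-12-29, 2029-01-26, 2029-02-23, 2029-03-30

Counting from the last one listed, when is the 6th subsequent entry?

These are Fridays with 28, 28, 35-day gaps.
Each is the final Friday of its month — 2028-12-29 is past the 28th, so '4th Friday' doesn't fit.
Last Friday of April 2029: 2029-04-27.
Last Friday of May 2029: 2029-05-25.
June 2029 ends with Friday 2029-06-29.
July 2029 ends with Friday 2029-07-27.
Last Friday of August 2029: 2029-08-31.
Last Friday of September 2029: 2029-09-28.

2029-09-28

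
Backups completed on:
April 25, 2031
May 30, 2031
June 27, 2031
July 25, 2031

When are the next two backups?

August 29, 2031; September 26, 2031

These are Fridays with 35, 28, 28-day gaps.
Each is the final Friday of its month — May 30, 2031 is past the 28th, so '4th Friday' doesn't fit.
Last Friday of August 2031: August 29, 2031.
Last Friday of September 2031: September 26, 2031.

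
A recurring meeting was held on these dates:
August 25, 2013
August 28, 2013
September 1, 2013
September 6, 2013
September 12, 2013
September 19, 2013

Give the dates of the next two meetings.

The spacing grows by 1 each time: 3, 4, 5, 6, 7 days.
Next gap: 8 days. September 19, 2013 + 8 days = September 27, 2013.
Next gap: 9 days. September 27, 2013 + 9 days = October 6, 2013.

September 27, 2013; October 6, 2013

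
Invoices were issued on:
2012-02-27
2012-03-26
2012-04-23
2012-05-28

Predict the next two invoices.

Gaps: 28, 28, 35 days — a mix of 28 and 35. Every date is a Monday.
Each is the 4th Monday of its month.
June 2012 — 4th Monday is 2012-06-25.
July 2012 — 4th Monday is 2012-07-23.

2012-06-25, 2012-07-23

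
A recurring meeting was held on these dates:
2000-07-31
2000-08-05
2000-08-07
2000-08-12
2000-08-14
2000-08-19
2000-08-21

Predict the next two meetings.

Every event lands on a Monday or Saturday (gaps cycle 5, 2, 5, 2, 5, 2).
So the schedule is: every Monday and Saturday.
The following Saturday is 2000-08-26.
Next Monday: 2000-08-28.

2000-08-26, 2000-08-28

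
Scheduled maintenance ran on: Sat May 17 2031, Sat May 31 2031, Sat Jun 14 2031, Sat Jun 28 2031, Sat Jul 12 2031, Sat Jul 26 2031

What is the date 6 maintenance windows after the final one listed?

Sat Oct 18 2031

The spacing is 14, 14, 14, 14, 14 days — always 14 days.
Sat Jul 26 2031 + 14 days = Sat Aug 9 2031.
Sat Aug 9 2031 + 14 days = Sat Aug 23 2031.
Sat Aug 23 2031 + 14 days = Sat Sep 6 2031.
Sat Sep 6 2031 + 14 days = Sat Sep 20 2031.
Sat Sep 20 2031 + 14 days = Sat Oct 4 2031.
Sat Oct 4 2031 + 14 days = Sat Oct 18 2031.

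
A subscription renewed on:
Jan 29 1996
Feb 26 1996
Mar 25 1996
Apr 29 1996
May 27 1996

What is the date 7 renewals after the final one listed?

Dec 30 1996

All Mondays; the gaps (28, 28, 35, 28) vary with month length.
This is the last Monday of each month.
June 1996 ends with Monday Jun 24 1996.
Last Monday of July 1996: Jul 29 1996.
August 1996 ends with Monday Aug 26 1996.
Last Monday of September 1996: Sep 30 1996.
Last Monday of October 1996: Oct 28 1996.
November 1996 ends with Monday Nov 25 1996.
December 1996 ends with Monday Dec 30 1996.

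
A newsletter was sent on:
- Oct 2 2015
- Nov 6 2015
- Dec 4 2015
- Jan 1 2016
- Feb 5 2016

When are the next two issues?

All dates are Fridays, 35, 28, 28, 35 days apart.
Specifically, the 1st Friday of each month.
March 2016 — 1st Friday is Mar 4 2016.
April 2016 — 1st Friday is Apr 1 2016.

Mar 4 2016, Apr 1 2016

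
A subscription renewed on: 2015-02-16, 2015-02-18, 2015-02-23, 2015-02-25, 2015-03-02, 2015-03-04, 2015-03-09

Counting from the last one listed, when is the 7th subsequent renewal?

Every event lands on a Monday or Wednesday (gaps cycle 2, 5, 2, 5, 2, 5).
So the schedule is: every Monday and Wednesday.
The following Wednesday is 2015-03-11.
Next Monday: 2015-03-16.
Next Wednesday: 2015-03-18.
The following Monday is 2015-03-23.
The following Wednesday is 2015-03-25.
The following Monday is 2015-03-30.
Next Wednesday: 2015-04-01.

2015-04-01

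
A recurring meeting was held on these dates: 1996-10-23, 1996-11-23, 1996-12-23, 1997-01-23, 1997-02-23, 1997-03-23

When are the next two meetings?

The day-of-month is always 23 (31, 30, 31, 31, 28 days between events).
So this recurs on the 23rd of each month.
Next: April 1997 → 1997-04-23.
Next: May 1997 → 1997-05-23.

1997-04-23, 1997-05-23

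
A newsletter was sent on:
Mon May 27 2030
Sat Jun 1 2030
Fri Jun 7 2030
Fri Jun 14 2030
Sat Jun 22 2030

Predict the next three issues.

The spacing grows by 1 each time: 5, 6, 7, 8 days.
Next gap: 9 days. Sat Jun 22 2030 + 9 days = Mon Jul 1 2030.
Next gap: 10 days. Mon Jul 1 2030 + 10 days = Thu Jul 11 2030.
Next gap: 11 days. Thu Jul 11 2030 + 11 days = Mon Jul 22 2030.

Mon Jul 1 2030, Thu Jul 11 2030, Mon Jul 22 2030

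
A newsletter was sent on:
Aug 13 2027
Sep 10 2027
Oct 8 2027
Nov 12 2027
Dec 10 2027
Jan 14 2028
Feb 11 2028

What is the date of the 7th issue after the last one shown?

Sep 8 2028

These are Fridays at 28- or 35-day spacing (28, 28, 35, 28, 35, 28).
The pattern: 2nd Friday of the month.
March 2028 — 2nd Friday is Mar 10 2028.
April 2028 — 2nd Friday is Apr 14 2028.
2nd Friday of May 2028: May 12 2028.
June 2028 — 2nd Friday is Jun 9 2028.
2nd Friday of July 2028: Jul 14 2028.
2nd Friday of August 2028: Aug 11 2028.
September 2028 — 2nd Friday is Sep 8 2028.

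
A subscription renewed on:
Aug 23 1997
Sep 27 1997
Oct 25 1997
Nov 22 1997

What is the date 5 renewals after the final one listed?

These are Saturdays at 28- or 35-day spacing (35, 28, 28).
The pattern: 4th Saturday of the month.
4th Saturday of December 1997: Dec 27 1997.
January 1998 — 4th Saturday is Jan 24 1998.
February 1998 — 4th Saturday is Feb 28 1998.
4th Saturday of March 1998: Mar 28 1998.
April 1998 — 4th Saturday is Apr 25 1998.

Apr 25 1998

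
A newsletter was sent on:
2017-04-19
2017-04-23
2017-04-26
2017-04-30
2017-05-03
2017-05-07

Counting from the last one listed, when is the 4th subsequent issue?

2017-05-21

Every event lands on a Wednesday or Sunday (gaps cycle 4, 3, 4, 3, 4).
So the schedule is: every Wednesday and Sunday.
The following Wednesday is 2017-05-10.
The following Sunday is 2017-05-14.
Next Wednesday: 2017-05-17.
Next Sunday: 2017-05-21.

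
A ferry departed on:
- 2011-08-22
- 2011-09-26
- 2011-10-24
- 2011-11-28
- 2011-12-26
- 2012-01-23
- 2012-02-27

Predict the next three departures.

All dates are Mondays, 35, 28, 35, 28, 28, 35 days apart.
Specifically, the 4th Monday of each month.
March 2012 — 4th Monday is 2012-03-26.
4th Monday of April 2012: 2012-04-23.
May 2012 — 4th Monday is 2012-05-28.

2012-03-26, 2012-04-23, 2012-05-28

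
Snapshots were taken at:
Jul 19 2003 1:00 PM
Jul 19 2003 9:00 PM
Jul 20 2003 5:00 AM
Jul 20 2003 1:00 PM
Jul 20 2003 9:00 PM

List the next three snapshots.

Jul 21 2003 5:00 AM, Jul 21 2003 1:00 PM, Jul 21 2003 9:00 PM

Gaps: 8, 8, 8, 8 hours — each event is 8 hours after the previous one.
Jul 20 2003 9:00 PM + 8 h = Jul 21 2003 5:00 AM.
Jul 21 2003 5:00 AM + 8 h = Jul 21 2003 1:00 PM.
Jul 21 2003 1:00 PM + 8 h = Jul 21 2003 9:00 PM.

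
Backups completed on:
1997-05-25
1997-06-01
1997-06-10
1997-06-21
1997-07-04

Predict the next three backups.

The spacing grows by 2 each time: 7, 9, 11, 13 days.
Next gap: 15 days. 1997-07-04 + 15 days = 1997-07-19.
Next gap: 17 days. 1997-07-19 + 17 days = 1997-08-05.
Next gap: 19 days. 1997-08-05 + 19 days = 1997-08-24.

1997-07-19, 1997-08-05, 1997-08-24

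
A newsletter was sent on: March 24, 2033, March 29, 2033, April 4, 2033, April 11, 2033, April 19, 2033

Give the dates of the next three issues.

April 28, 2033; May 8, 2033; May 19, 2033

Intervals are 5, 6, 7, 8 days — an arithmetic progression with common difference 1.
Next gap: 9 days. April 19, 2033 + 9 days = April 28, 2033.
Next gap: 10 days. April 28, 2033 + 10 days = May 8, 2033.
Next gap: 11 days. May 8, 2033 + 11 days = May 19, 2033.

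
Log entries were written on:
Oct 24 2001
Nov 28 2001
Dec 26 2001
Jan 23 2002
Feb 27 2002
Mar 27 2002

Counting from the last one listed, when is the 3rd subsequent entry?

Jun 26 2002

Gaps: 35, 28, 28, 35, 28 days — a mix of 28 and 35. Every date is a Wednesday.
Each is the 4th Wednesday of its month.
April 2002 — 4th Wednesday is Apr 24 2002.
May 2002 — 4th Wednesday is May 22 2002.
June 2002 — 4th Wednesday is Jun 26 2002.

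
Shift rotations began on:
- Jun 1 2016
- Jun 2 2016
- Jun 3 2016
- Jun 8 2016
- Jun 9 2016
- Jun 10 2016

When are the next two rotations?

Jun 15 2016, Jun 16 2016

Every event lands on a Wednesday or Thursday or Friday (gaps cycle 1, 1, 5, 1, 1).
So the schedule is: every Wednesday, Thursday and Friday.
Next Wednesday: Jun 15 2016.
Next Thursday: Jun 16 2016.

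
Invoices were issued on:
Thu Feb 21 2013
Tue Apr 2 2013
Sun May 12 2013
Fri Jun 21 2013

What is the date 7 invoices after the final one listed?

Gaps between consecutive events: 40, 40, 40 days — a constant 40-day interval.
Fri Jun 21 2013 + 40 days = Wed Jul 31 2013.
Wed Jul 31 2013 + 40 days = Mon Sep 9 2013.
Mon Sep 9 2013 + 40 days = Sat Oct 19 2013.
Sat Oct 19 2013 + 40 days = Thu Nov 28 2013.
Thu Nov 28 2013 + 40 days = Tue Jan 7 2014.
Tue Jan 7 2014 + 40 days = Sun Feb 16 2014.
Sun Feb 16 2014 + 40 days = Fri Mar 28 2014.

Fri Mar 28 2014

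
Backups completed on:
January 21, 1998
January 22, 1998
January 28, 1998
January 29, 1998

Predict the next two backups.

February 4, 1998; February 5, 1998

Every event lands on a Wednesday or Thursday (gaps cycle 1, 6, 1).
So the schedule is: every Wednesday and Thursday.
The following Wednesday is February 4, 1998.
Next Thursday: February 5, 1998.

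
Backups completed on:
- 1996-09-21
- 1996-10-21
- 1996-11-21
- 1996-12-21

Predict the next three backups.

Each date is the 21st; the gaps (30, 31, 30) track the month lengths.
The rule is the 21st of each month.
January 1997: 1997-01-21.
February 1997: 1997-02-21.
March 1997: 1997-03-21.

1997-01-21, 1997-02-21, 1997-03-21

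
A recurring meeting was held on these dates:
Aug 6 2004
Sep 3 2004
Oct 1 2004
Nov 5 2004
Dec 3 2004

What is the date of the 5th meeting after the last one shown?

These are Fridays at 28- or 35-day spacing (28, 28, 35, 28).
The pattern: 1st Friday of the month.
1st Friday of January 2005: Jan 7 2005.
February 2005 — 1st Friday is Feb 4 2005.
March 2005 — 1st Friday is Mar 4 2005.
1st Friday of April 2005: Apr 1 2005.
1st Friday of May 2005: May 6 2005.

May 6 2005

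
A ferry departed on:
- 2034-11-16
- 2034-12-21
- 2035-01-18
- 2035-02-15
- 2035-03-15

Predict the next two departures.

2035-04-19, 2035-05-17

All dates are Thursdays, 35, 28, 28, 28 days apart.
Specifically, the 3rd Thursday of each month.
April 2035 — 3rd Thursday is 2035-04-19.
May 2035 — 3rd Thursday is 2035-05-17.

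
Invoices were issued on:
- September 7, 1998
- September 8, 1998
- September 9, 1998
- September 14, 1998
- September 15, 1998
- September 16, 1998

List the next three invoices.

Every event lands on a Monday or Tuesday or Wednesday (gaps cycle 1, 1, 5, 1, 1).
So the schedule is: every Monday, Tuesday and Wednesday.
The following Monday is September 21, 1998.
Next Tuesday: September 22, 1998.
The following Wednesday is September 23, 1998.

September 21, 1998; September 22, 1998; September 23, 1998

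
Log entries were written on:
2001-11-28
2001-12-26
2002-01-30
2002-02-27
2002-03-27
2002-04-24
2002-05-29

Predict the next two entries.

2002-06-26, 2002-07-31

Every date is a Wednesday; gaps 28, 35, 28, 28, 28, 35 days.
Each is the last Wednesday of its month (at least one falls on the 29th or later, ruling out '4th Wednesday').
Last Wednesday of June 2002: 2002-06-26.
July 2002 ends with Wednesday 2002-07-31.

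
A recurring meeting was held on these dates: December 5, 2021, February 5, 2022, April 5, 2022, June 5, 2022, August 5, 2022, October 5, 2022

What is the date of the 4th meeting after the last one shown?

June 5, 2023

Each date is the 5th; the gaps (62, 59, 61, 61, 61) track the month lengths.
The rule is the 5th of every 2 months.
Next: December 2022 → December 5, 2022.
February 2023: February 5, 2023.
Next: April 2023 → April 5, 2023.
Next: June 2023 → June 5, 2023.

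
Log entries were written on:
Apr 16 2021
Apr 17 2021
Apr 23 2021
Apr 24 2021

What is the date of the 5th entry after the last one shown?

May 14 2021

The gap pattern 1, 6, 1 repeats every 2 events.
These are the Fridays and Saturdays of each week.
Next Friday: Apr 30 2021.
The following Saturday is May 1 2021.
Next Friday: May 7 2021.
Next Saturday: May 8 2021.
Next Friday: May 14 2021.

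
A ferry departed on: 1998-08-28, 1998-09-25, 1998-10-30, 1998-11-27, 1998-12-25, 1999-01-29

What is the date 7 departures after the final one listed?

1999-08-27

These are Fridays with 28, 35, 28, 28, 35-day gaps.
Each is the final Friday of its month — 1998-10-30 is past the 28th, so '4th Friday' doesn't fit.
Last Friday of February 1999: 1999-02-26.
Last Friday of March 1999: 1999-03-26.
Last Friday of April 1999: 1999-04-30.
May 1999 ends with Friday 1999-05-28.
Last Friday of June 1999: 1999-06-25.
Last Friday of July 1999: 1999-07-30.
August 1999 ends with Friday 1999-08-27.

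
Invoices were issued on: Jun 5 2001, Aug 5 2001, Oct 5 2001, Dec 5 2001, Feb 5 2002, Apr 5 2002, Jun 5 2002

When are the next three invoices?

Aug 5 2002, Oct 5 2002, Dec 5 2002

Gaps: 61, 61, 61, 62, 59, 61 days — not constant. Every event is on the 5th of the month.
Pattern: the 5th of every 2 months.
August 2002: Aug 5 2002.
October 2002: Oct 5 2002.
Next: December 2002 → Dec 5 2002.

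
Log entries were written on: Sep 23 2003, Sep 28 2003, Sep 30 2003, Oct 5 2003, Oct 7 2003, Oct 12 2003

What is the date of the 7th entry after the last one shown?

The gap pattern 5, 2, 5, 2, 5 repeats every 2 events.
These are the Tuesdays and Sundays of each week.
The following Tuesday is Oct 14 2003.
Next Sunday: Oct 19 2003.
The following Tuesday is Oct 21 2003.
The following Sunday is Oct 26 2003.
Next Tuesday: Oct 28 2003.
The following Sunday is Nov 2 2003.
Next Tuesday: Nov 4 2003.

Nov 4 2003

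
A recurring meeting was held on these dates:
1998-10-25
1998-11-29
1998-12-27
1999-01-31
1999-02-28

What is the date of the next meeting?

1999-03-28

All Sundays; the gaps (35, 28, 35, 28) vary with month length.
This is the last Sunday of each month.
Last Sunday of March 1999: 1999-03-28.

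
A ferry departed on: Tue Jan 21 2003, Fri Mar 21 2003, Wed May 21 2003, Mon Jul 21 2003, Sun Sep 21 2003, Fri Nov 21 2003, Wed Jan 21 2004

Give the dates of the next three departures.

Sun Mar 21 2004, Fri May 21 2004, Wed Jul 21 2004

Each date is the 21st; the gaps (59, 61, 61, 62, 61, 61) track the month lengths.
The rule is the 21st of every 2 months.
Next: March 2004 → Sun Mar 21 2004.
May 2004: Fri May 21 2004.
July 2004: Wed Jul 21 2004.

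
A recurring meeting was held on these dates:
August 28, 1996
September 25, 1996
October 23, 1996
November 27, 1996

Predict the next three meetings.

All dates are Wednesdays, 28, 28, 35 days apart.
Specifically, the 4th Wednesday of each month.
December 1996 — 4th Wednesday is December 25, 1996.
4th Wednesday of January 1997: January 22, 1997.
February 1997 — 4th Wednesday is February 26, 1997.

December 25, 1996; January 22, 1997; February 26, 1997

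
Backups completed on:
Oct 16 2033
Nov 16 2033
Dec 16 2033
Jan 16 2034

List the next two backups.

Feb 16 2034, Mar 16 2034

The day-of-month is always 16 (31, 30, 31 days between events).
So this recurs on the 16th of each month.
Next: February 2034 → Feb 16 2034.
Next: March 2034 → Mar 16 2034.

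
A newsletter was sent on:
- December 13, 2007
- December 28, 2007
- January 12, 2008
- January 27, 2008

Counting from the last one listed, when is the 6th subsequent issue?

The spacing is 15, 15, 15 days — always 15 days.
January 27, 2008 + 15 days = February 11, 2008.
February 11, 2008 + 15 days = February 26, 2008.
February 26, 2008 + 15 days = March 12, 2008.
March 12, 2008 + 15 days = March 27, 2008.
March 27, 2008 + 15 days = April 11, 2008.
April 11, 2008 + 15 days = April 26, 2008.

April 26, 2008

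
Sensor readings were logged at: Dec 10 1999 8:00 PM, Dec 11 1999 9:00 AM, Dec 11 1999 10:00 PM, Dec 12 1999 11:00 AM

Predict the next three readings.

Dec 13 1999 12:00 AM, Dec 13 1999 1:00 PM, Dec 14 1999 2:00 AM

The interval is a steady 13 hours (13, 13, 13).
Dec 12 1999 11:00 AM + 13 h = Dec 13 1999 12:00 AM.
Dec 13 1999 12:00 AM + 13 h = Dec 13 1999 1:00 PM.
Dec 13 1999 1:00 PM + 13 h = Dec 14 1999 2:00 AM.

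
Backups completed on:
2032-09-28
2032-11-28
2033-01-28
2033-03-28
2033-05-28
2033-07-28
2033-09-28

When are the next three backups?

The day-of-month is always 28 (61, 61, 59, 61, 61, 62 days between events).
So this recurs on the 28th of every 2 months.
November 2033: 2033-11-28.
January 2034: 2034-01-28.
Next: March 2034 → 2034-03-28.

2033-11-28, 2034-01-28, 2034-03-28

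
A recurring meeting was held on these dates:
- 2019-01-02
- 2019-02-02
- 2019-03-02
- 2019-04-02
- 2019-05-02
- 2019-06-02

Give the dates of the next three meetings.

2019-07-02, 2019-08-02, 2019-09-02

Gaps: 31, 28, 31, 30, 31 days — not constant. Every event is on the 2nd of the month.
Pattern: the 2nd of each month.
July 2019: 2019-07-02.
August 2019: 2019-08-02.
September 2019: 2019-09-02.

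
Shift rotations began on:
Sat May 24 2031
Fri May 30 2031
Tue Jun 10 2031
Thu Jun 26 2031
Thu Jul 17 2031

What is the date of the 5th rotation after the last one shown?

Tue Jan 13 2032

Gaps: 6, 11, 16, 21 days — each gap is 5 larger than the previous one.
Next gap: 26 days. Thu Jul 17 2031 + 26 days = Tue Aug 12 2031.
Next gap: 31 days. Tue Aug 12 2031 + 31 days = Fri Sep 12 2031.
Next gap: 36 days. Fri Sep 12 2031 + 36 days = Sat Oct 18 2031.
Next gap: 41 days. Sat Oct 18 2031 + 41 days = Fri Nov 28 2031.
Next gap: 46 days. Fri Nov 28 2031 + 46 days = Tue Jan 13 2032.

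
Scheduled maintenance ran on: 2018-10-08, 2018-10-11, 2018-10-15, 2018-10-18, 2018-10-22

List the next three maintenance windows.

2018-10-25, 2018-10-29, 2018-11-01

Every event lands on a Monday or Thursday (gaps cycle 3, 4, 3, 4).
So the schedule is: every Monday and Thursday.
Next Thursday: 2018-10-25.
The following Monday is 2018-10-29.
The following Thursday is 2018-11-01.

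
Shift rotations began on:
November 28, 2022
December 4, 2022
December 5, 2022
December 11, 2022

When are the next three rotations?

Every event lands on a Monday or Sunday (gaps cycle 6, 1, 6).
So the schedule is: every Monday and Sunday.
Next Monday: December 12, 2022.
Next Sunday: December 18, 2022.
Next Monday: December 19, 2022.

December 12, 2022; December 18, 2022; December 19, 2022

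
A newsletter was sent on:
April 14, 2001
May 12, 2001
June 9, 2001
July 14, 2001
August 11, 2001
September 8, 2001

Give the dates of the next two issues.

October 13, 2001; November 10, 2001

All dates are Saturdays, 28, 28, 35, 28, 28 days apart.
Specifically, the 2nd Saturday of each month.
2nd Saturday of October 2001: October 13, 2001.
2nd Saturday of November 2001: November 10, 2001.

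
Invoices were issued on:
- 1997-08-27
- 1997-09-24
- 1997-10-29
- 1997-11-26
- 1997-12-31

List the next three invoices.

All Wednesdays; the gaps (28, 35, 28, 35) vary with month length.
This is the last Wednesday of each month.
January 1998 ends with Wednesday 1998-01-28.
February 1998 ends with Wednesday 1998-02-25.
March 1998 ends with Wednesday 1998-03-25.

1998-01-28, 1998-02-25, 1998-03-25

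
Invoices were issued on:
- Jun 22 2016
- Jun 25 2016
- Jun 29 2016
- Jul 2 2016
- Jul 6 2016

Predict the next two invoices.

Every event lands on a Wednesday or Saturday (gaps cycle 3, 4, 3, 4).
So the schedule is: every Wednesday and Saturday.
The following Saturday is Jul 9 2016.
The following Wednesday is Jul 13 2016.

Jul 9 2016, Jul 13 2016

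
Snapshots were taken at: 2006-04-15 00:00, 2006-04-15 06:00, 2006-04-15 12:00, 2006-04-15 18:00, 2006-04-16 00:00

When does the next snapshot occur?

2006-04-16 06:00

Gaps: 6, 6, 6, 6 hours — each event is 6 hours after the previous one.
2006-04-16 00:00 + 6 h = 2006-04-16 06:00.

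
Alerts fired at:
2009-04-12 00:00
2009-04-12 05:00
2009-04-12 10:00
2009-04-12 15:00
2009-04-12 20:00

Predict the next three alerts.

Spacing: 5, 5, 5, 5 h — constant 5 h.
2009-04-12 20:00 + 5 h = 2009-04-13 01:00.
2009-04-13 01:00 + 5 h = 2009-04-13 06:00.
2009-04-13 06:00 + 5 h = 2009-04-13 11:00.

2009-04-13 01:00, 2009-04-13 06:00, 2009-04-13 11:00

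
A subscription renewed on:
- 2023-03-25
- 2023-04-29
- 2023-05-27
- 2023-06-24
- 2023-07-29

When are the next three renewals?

2023-08-26, 2023-09-30, 2023-10-28

All Saturdays; the gaps (35, 28, 28, 35) vary with month length.
This is the last Saturday of each month.
August 2023 ends with Saturday 2023-08-26.
September 2023 ends with Saturday 2023-09-30.
Last Saturday of October 2023: 2023-10-28.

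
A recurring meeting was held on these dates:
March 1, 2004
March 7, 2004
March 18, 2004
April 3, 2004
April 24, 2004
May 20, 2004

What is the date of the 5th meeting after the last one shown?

December 11, 2004

Gaps: 6, 11, 16, 21, 26 days — each gap is 5 larger than the previous one.
Next gap: 31 days. May 20, 2004 + 31 days = June 20, 2004.
Next gap: 36 days. June 20, 2004 + 36 days = July 26, 2004.
Next gap: 41 days. July 26, 2004 + 41 days = September 5, 2004.
Next gap: 46 days. September 5, 2004 + 46 days = October 21, 2004.
Next gap: 51 days. October 21, 2004 + 51 days = December 11, 2004.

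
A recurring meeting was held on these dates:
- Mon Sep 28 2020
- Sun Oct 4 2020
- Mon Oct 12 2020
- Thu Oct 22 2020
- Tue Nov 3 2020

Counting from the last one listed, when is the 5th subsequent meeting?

Mon Feb 1 2021

Gaps: 6, 8, 10, 12 days — each gap is 2 larger than the previous one.
Next gap: 14 days. Tue Nov 3 2020 + 14 days = Tue Nov 17 2020.
Next gap: 16 days. Tue Nov 17 2020 + 16 days = Thu Dec 3 2020.
Next gap: 18 days. Thu Dec 3 2020 + 18 days = Mon Dec 21 2020.
Next gap: 20 days. Mon Dec 21 2020 + 20 days = Sun Jan 10 2021.
Next gap: 22 days. Sun Jan 10 2021 + 22 days = Mon Feb 1 2021.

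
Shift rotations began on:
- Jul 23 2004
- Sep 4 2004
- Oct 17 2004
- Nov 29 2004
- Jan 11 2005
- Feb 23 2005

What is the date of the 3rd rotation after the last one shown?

Jul 2 2005

Every event comes 43 days after the last (43, 43, 43, 43, 43).
Feb 23 2005 + 43 days = Apr 7 2005.
Apr 7 2005 + 43 days = May 20 2005.
May 20 2005 + 43 days = Jul 2 2005.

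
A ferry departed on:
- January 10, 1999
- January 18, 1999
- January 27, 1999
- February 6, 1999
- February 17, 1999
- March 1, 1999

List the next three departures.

March 14, 1999; March 28, 1999; April 12, 1999

Intervals are 8, 9, 10, 11, 12 days — an arithmetic progression with common difference 1.
Next gap: 13 days. March 1, 1999 + 13 days = March 14, 1999.
Next gap: 14 days. March 14, 1999 + 14 days = March 28, 1999.
Next gap: 15 days. March 28, 1999 + 15 days = April 12, 1999.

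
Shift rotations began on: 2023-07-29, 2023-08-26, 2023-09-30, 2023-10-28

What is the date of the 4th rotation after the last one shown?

2024-02-24

These are Saturdays with 28, 35, 28-day gaps.
Each is the final Saturday of its month — 2023-07-29 is past the 28th, so '4th Saturday' doesn't fit.
November 2023 ends with Saturday 2023-11-25.
Last Saturday of December 2023: 2023-12-30.
January 2024 ends with Saturday 2024-01-27.
February 2024 ends with Saturday 2024-02-24.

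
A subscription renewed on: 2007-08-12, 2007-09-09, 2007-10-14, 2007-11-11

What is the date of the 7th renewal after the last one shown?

2008-06-08

These are Sundays at 28- or 35-day spacing (28, 35, 28).
The pattern: 2nd Sunday of the month.
2nd Sunday of December 2007: 2007-12-09.
January 2008 — 2nd Sunday is 2008-01-13.
2nd Sunday of February 2008: 2008-02-10.
March 2008 — 2nd Sunday is 2008-03-09.
2nd Sunday of April 2008: 2008-04-13.
May 2008 — 2nd Sunday is 2008-05-11.
June 2008 — 2nd Sunday is 2008-06-08.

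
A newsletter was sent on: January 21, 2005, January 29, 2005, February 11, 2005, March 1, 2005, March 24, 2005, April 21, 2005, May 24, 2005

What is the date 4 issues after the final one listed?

November 22, 2005

Intervals are 8, 13, 18, 23, 28, 33 days — an arithmetic progression with common difference 5.
Next gap: 38 days. May 24, 2005 + 38 days = July 1, 2005.
Next gap: 43 days. July 1, 2005 + 43 days = August 13, 2005.
Next gap: 48 days. August 13, 2005 + 48 days = September 30, 2005.
Next gap: 53 days. September 30, 2005 + 53 days = November 22, 2005.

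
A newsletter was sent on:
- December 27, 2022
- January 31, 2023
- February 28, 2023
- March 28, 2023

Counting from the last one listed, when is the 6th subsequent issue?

September 26, 2023

All Tuesdays; the gaps (35, 28, 28) vary with month length.
This is the last Tuesday of each month.
April 2023 ends with Tuesday April 25, 2023.
May 2023 ends with Tuesday May 30, 2023.
June 2023 ends with Tuesday June 27, 2023.
Last Tuesday of July 2023: July 25, 2023.
August 2023 ends with Tuesday August 29, 2023.
September 2023 ends with Tuesday September 26, 2023.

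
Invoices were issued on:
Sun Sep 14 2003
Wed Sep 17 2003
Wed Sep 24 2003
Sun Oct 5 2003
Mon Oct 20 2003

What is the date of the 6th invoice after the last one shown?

Sun Apr 11 2004

Intervals are 3, 7, 11, 15 days — an arithmetic progression with common difference 4.
Next gap: 19 days. Mon Oct 20 2003 + 19 days = Sat Nov 8 2003.
Next gap: 23 days. Sat Nov 8 2003 + 23 days = Mon Dec 1 2003.
Next gap: 27 days. Mon Dec 1 2003 + 27 days = Sun Dec 28 2003.
Next gap: 31 days. Sun Dec 28 2003 + 31 days = Wed Jan 28 2004.
Next gap: 35 days. Wed Jan 28 2004 + 35 days = Wed Mar 3 2004.
Next gap: 39 days. Wed Mar 3 2004 + 39 days = Sun Apr 11 2004.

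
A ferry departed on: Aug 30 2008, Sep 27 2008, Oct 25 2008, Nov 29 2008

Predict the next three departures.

All Saturdays; the gaps (28, 28, 35) vary with month length.
This is the last Saturday of each month.
December 2008 ends with Saturday Dec 27 2008.
January 2009 ends with Saturday Jan 31 2009.
February 2009 ends with Saturday Feb 28 2009.

Dec 27 2008, Jan 31 2009, Feb 28 2009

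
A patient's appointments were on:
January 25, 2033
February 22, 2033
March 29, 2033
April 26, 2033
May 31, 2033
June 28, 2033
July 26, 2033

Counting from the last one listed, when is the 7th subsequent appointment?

Every date is a Tuesday; gaps 28, 35, 28, 35, 28, 28 days.
Each is the last Tuesday of its month (at least one falls on the 29th or later, ruling out '4th Tuesday').
Last Tuesday of August 2033: August 30, 2033.
September 2033 ends with Tuesday September 27, 2033.
Last Tuesday of October 2033: October 25, 2033.
Last Tuesday of November 2033: November 29, 2033.
December 2033 ends with Tuesday December 27, 2033.
Last Tuesday of January 2034: January 31, 2034.
February 2034 ends with Tuesday February 28, 2034.

February 28, 2034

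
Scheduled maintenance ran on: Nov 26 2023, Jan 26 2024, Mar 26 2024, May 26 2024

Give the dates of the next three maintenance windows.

Each date is the 26th; the gaps (61, 60, 61) track the month lengths.
The rule is the 26th of every 2 months.
July 2024: Jul 26 2024.
September 2024: Sep 26 2024.
Next: November 2024 → Nov 26 2024.

Jul 26 2024, Sep 26 2024, Nov 26 2024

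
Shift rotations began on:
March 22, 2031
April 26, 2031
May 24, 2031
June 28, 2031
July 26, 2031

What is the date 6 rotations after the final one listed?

January 24, 2032

These are Saturdays at 28- or 35-day spacing (35, 28, 35, 28).
The pattern: 4th Saturday of the month.
August 2031 — 4th Saturday is August 23, 2031.
September 2031 — 4th Saturday is September 27, 2031.
October 2031 — 4th Saturday is October 25, 2031.
4th Saturday of November 2031: November 22, 2031.
December 2031 — 4th Saturday is December 27, 2031.
4th Saturday of January 2032: January 24, 2032.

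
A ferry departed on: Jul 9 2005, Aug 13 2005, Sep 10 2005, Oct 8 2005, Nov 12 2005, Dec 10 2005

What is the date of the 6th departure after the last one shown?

All dates are Saturdays, 35, 28, 28, 35, 28 days apart.
Specifically, the 2nd Saturday of each month.
January 2006 — 2nd Saturday is Jan 14 2006.
2nd Saturday of February 2006: Feb 11 2006.
2nd Saturday of March 2006: Mar 11 2006.
2nd Saturday of April 2006: Apr 8 2006.
May 2006 — 2nd Saturday is May 13 2006.
June 2006 — 2nd Saturday is Jun 10 2006.

Jun 10 2006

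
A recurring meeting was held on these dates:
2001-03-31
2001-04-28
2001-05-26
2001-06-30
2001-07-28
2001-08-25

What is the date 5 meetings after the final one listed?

2002-01-26

These are Saturdays with 28, 28, 35, 28, 28-day gaps.
Each is the final Saturday of its month — 2001-03-31 is past the 28th, so '4th Saturday' doesn't fit.
September 2001 ends with Saturday 2001-09-29.
October 2001 ends with Saturday 2001-10-27.
Last Saturday of November 2001: 2001-11-24.
Last Saturday of December 2001: 2001-12-29.
Last Saturday of January 2002: 2002-01-26.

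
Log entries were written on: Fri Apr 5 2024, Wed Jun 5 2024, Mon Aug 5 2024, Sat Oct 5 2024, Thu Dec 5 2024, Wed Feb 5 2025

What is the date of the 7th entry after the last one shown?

Sun Apr 5 2026

Each date is the 5th; the gaps (61, 61, 61, 61, 62) track the month lengths.
The rule is the 5th of every 2 months.
Next: April 2025 → Sat Apr 5 2025.
Next: June 2025 → Thu Jun 5 2025.
August 2025: Tue Aug 5 2025.
Next: October 2025 → Sun Oct 5 2025.
December 2025: Fri Dec 5 2025.
February 2026: Thu Feb 5 2026.
April 2026: Sun Apr 5 2026.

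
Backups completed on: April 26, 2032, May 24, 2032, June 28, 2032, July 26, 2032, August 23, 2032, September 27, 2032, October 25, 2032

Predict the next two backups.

All dates are Mondays, 28, 35, 28, 28, 35, 28 days apart.
Specifically, the 4th Monday of each month.
November 2032 — 4th Monday is November 22, 2032.
4th Monday of December 2032: December 27, 2032.

November 22, 2032; December 27, 2032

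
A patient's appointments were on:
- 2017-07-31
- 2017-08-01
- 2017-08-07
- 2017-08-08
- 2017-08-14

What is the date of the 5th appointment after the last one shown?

2017-08-29

Every event lands on a Monday or Tuesday (gaps cycle 1, 6, 1, 6).
So the schedule is: every Monday and Tuesday.
The following Tuesday is 2017-08-15.
The following Monday is 2017-08-21.
The following Tuesday is 2017-08-22.
The following Monday is 2017-08-28.
Next Tuesday: 2017-08-29.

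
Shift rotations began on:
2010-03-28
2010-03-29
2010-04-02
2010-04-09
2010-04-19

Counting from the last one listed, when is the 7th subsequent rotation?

2010-09-20

The spacing grows by 3 each time: 1, 4, 7, 10 days.
Next gap: 13 days. 2010-04-19 + 13 days = 2010-05-02.
Next gap: 16 days. 2010-05-02 + 16 days = 2010-05-18.
Next gap: 19 days. 2010-05-18 + 19 days = 2010-06-06.
Next gap: 22 days. 2010-06-06 + 22 days = 2010-06-28.
Next gap: 25 days. 2010-06-28 + 25 days = 2010-07-23.
Next gap: 28 days. 2010-07-23 + 28 days = 2010-08-20.
Next gap: 31 days. 2010-08-20 + 31 days = 2010-09-20.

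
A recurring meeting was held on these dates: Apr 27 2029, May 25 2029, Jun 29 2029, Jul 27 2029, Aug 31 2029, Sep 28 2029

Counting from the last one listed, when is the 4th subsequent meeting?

Every date is a Friday; gaps 28, 35, 28, 35, 28 days.
Each is the last Friday of its month (at least one falls on the 29th or later, ruling out '4th Friday').
Last Friday of October 2029: Oct 26 2029.
November 2029 ends with Friday Nov 30 2029.
December 2029 ends with Friday Dec 28 2029.
January 2030 ends with Friday Jan 25 2030.

Jan 25 2030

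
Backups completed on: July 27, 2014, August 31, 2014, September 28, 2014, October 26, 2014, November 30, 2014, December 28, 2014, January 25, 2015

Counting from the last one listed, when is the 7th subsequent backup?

Every date is a Sunday; gaps 35, 28, 28, 35, 28, 28 days.
Each is the last Sunday of its month (at least one falls on the 29th or later, ruling out '4th Sunday').
Last Sunday of February 2015: February 22, 2015.
Last Sunday of March 2015: March 29, 2015.
April 2015 ends with Sunday April 26, 2015.
May 2015 ends with Sunday May 31, 2015.
June 2015 ends with Sunday June 28, 2015.
Last Sunday of July 2015: July 26, 2015.
August 2015 ends with Sunday August 30, 2015.

August 30, 2015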